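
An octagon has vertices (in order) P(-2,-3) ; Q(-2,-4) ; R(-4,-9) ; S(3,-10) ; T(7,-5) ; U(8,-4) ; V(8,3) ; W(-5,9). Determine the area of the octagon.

Apply the shoelace formula: 2A = Σ (x_i·y_{i+1} − x_{i+1}·y_i), indices taken mod 8.
P→Q: (-2)(-4) − (-2)(-3) = 2
Q→R: (-2)(-9) − (-4)(-4) = 2
R→S: (-4)(-10) − (3)(-9) = 67
S→T: (3)(-5) − (7)(-10) = 55
T→U: (7)(-4) − (8)(-5) = 12
U→V: (8)(3) − (8)(-4) = 56
V→W: (8)(9) − (-5)(3) = 87
W→P: (-5)(-3) − (-2)(9) = 33
Σ = 314
Area = |Σ|/2 = 157.

157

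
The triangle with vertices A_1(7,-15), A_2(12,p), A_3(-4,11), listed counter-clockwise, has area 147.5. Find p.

0

Write out the shoelace sum; only the two edges meeting at A_2 involve p:
2·Area = [(7·p − 12·(-15)) + (12·11 − (-4)·p)] + -17
       = 11·p + 295 = 295
⇒ p = 0.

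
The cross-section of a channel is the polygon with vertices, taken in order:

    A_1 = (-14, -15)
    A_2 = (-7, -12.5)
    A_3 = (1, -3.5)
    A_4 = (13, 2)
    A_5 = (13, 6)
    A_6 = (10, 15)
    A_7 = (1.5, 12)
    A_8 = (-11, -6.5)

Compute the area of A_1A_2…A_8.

317.625

Σ = (70) + (37) + (47.5) + (52) + (135) + (97.5) + (122.25) + (74) = 635.25
Area = |Σ|/2 = 317.625.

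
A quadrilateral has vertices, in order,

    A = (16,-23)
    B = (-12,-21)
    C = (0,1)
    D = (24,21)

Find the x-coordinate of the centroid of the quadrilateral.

Apply the shoelace (surveyor's) formula. First the cross-terms c_i = x_i·y_{i+1} − x_{i+1}·y_i:
  -612, -12, -24, -888  ⇒  2A = -1536, A = -768.
Then Σ (x_i + x_{i+1})·c_i = -38400, so x̄ = -38400 / (6·(-768)) = 25/3.

25/3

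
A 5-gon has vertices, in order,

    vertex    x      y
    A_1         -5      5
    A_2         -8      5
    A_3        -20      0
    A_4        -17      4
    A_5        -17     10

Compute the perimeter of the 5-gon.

|A_1A_2| = √((-3)² + (0)²) = √9 = 3
|A_2A_3| = √((-12)² + (-5)²) = √169 = 13
|A_3A_4| = √((3)² + (4)²) = √25 = 5
|A_4A_5| = √((0)² + (6)²) = √36 = 6
|A_5A_1| = √((12)² + (-5)²) = √169 = 13
Perimeter = 3 + 13 + 5 + 6 + 13 = 40.

40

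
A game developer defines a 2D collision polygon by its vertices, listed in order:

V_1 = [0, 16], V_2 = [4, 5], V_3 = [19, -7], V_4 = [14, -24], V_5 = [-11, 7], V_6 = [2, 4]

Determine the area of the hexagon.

368.5

Apply Gauss's area formula: 2A = Σ (x_i·y_{i+1} − x_{i+1}·y_i), indices taken mod 6.
Σ = (-64) + (-123) + (-358) + (-166) + (-58) + (32) = -737
Area = |Σ|/2 = 368.5.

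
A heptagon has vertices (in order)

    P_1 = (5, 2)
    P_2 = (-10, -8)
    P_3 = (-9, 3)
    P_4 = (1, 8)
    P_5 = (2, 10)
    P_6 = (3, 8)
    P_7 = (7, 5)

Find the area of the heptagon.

Apply Gauss's area formula: 2A = Σ (x_i·y_{i+1} − x_{i+1}·y_i), indices taken mod 7.
P_1→P_2: (5)(-8) − (-10)(2) = -20
P_2→P_3: (-10)(3) − (-9)(-8) = -102
P_3→P_4: (-9)(8) − (1)(3) = -75
P_4→P_5: (1)(10) − (2)(8) = -6
P_5→P_6: (2)(8) − (3)(10) = -14
P_6→P_7: (3)(5) − (7)(8) = -41
P_7→P_1: (7)(2) − (5)(5) = -11
Σ = -269
Area = |Σ|/2 = 134.5.

134.5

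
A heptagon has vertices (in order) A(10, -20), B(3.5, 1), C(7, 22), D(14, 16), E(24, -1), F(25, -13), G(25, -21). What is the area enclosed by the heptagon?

610.5

Cross-terms: 80, 70, -196, -398, -287, -200, -290  ⇒  Σ = -1221
Area = |Σ|/2 = 610.5.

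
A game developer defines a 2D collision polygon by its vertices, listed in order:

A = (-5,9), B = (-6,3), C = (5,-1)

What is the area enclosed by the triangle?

35

Apply the surveyor's formula: 2A = Σ (x_i·y_{i+1} − x_{i+1}·y_i), indices taken mod 3.
Σ = (39) + (-9) + (40) = 70
Area = |Σ|/2 = 35.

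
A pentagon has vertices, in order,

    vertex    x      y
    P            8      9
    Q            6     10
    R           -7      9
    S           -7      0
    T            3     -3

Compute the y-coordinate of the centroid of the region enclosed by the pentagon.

Apply the surveyor's formula. First the cross-terms c_i = x_i·y_{i+1} − x_{i+1}·y_i:
  26, 124, 63, 21, 51  ⇒  2A = 285, A = 142.5.
Then Σ (y_i + y_{i+1})·c_i = 3660, so ȳ = 3660 / (6·142.5) = 244/57.

244/57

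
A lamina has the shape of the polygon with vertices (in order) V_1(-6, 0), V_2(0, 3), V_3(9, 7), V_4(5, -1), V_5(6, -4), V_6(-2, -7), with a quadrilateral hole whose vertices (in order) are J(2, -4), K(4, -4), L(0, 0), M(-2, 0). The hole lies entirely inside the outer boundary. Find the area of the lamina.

Outer boundary:
Apply the shoelace formula: 2A = Σ (x_i·y_{i+1} − x_{i+1}·y_i), indices taken mod 6.
Σ = (-18) + (-27) + (-44) + (-14) + (-50) + (-42) = -195
Area = |Σ|/2 = 97.5.
Hole:
Apply the shoelace (surveyor's) formula: 2A = Σ (x_i·y_{i+1} − x_{i+1}·y_i), indices taken mod 4.
Cross-terms: 8, 0, 0, 8  ⇒  Σ = 16
Area = |Σ|/2 = 8.
Net area = 97.5 − 8 = 89.5.

89.5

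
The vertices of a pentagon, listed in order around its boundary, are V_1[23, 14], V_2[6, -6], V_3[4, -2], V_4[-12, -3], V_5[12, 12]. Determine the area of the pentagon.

231

Apply the shoelace formula: 2A = Σ (x_i·y_{i+1} − x_{i+1}·y_i), indices taken mod 5.
Σ = (-222) + (12) + (-36) + (-108) + (-108) = -462
Area = |Σ|/2 = 231.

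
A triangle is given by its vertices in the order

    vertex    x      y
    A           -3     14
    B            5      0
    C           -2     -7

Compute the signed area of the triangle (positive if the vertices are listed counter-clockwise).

-77

Apply the shoelace formula: 2A = Σ (x_i·y_{i+1} − x_{i+1}·y_i), indices taken mod 3.
Cross-terms: -70, -35, -49  ⇒  Σ = -154
Signed area = Σ/2 = -77 (negative ⇒ clockwise traversal).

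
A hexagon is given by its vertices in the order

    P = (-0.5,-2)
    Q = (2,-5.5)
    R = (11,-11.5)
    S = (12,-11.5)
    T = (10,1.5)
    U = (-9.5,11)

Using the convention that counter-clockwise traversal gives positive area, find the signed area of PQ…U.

Cross-terms: 6.75, 37.5, 11.5, 133, 124.25, 24.5  ⇒  Σ = 337.5
Signed area = Σ/2 = 168.75 (positive ⇒ counter-clockwise traversal).

168.75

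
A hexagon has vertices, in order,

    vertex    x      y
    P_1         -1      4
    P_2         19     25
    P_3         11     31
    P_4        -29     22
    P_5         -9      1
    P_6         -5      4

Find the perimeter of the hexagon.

118

|P_1P_2| = √((20)² + (21)²) = √841 = 29
|P_2P_3| = √((-8)² + (6)²) = √100 = 10
|P_3P_4| = √((-40)² + (-9)²) = √1681 = 41
|P_4P_5| = √((20)² + (-21)²) = √841 = 29
|P_5P_6| = √((4)² + (3)²) = √25 = 5
|P_6P_1| = √((4)² + (0)²) = √16 = 4
Perimeter = 29 + 10 + 41 + 29 + 5 + 4 = 118.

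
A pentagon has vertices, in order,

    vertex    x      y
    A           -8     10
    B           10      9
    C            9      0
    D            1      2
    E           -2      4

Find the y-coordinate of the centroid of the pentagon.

749/129

Apply Gauss's area formula. First the cross-terms c_i = x_i·y_{i+1} − x_{i+1}·y_i:
  -172, -81, 18, 8, 12  ⇒  2A = -215, A = -107.5.
Then Σ (y_i + y_{i+1})·c_i = -3745, so ȳ = -3745 / (6·(-107.5)) = 749/129.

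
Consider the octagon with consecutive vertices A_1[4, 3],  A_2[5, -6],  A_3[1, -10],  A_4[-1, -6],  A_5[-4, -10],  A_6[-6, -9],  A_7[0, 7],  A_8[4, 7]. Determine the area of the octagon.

111.5

Apply the shoelace formula: 2A = Σ (x_i·y_{i+1} − x_{i+1}·y_i), indices taken mod 8.
Σ = (-39) + (-44) + (-16) + (-14) + (-24) + (-42) + (-28) + (-16) = -223
Area = |Σ|/2 = 111.5.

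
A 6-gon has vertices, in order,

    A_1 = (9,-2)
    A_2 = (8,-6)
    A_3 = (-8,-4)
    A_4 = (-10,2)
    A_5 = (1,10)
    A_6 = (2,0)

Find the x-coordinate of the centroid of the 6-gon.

-98/75

Apply the surveyor's formula. First the cross-terms c_i = x_i·y_{i+1} − x_{i+1}·y_i:
  -38, -80, -56, -102, -20, -4  ⇒  2A = -300, A = -150.
Then Σ (x_i + x_{i+1})·c_i = 1176, so x̄ = 1176 / (6·(-150)) = -98/75.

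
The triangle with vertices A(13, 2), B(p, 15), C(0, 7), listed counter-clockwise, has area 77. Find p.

10

Write out the shoelace sum; only the two edges meeting at B involve p:
2·Area = [(13·15 − p·2) + (p·7 − 0·15)] + -91
       = 5·p + 104 = 154
⇒ p = 10.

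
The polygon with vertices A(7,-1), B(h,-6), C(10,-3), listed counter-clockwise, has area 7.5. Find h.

7

The doubled signed area Σ (x_i y_{i+1} − x_{i+1} y_i) is linear in h.
With h=0 it equals 29; the coefficient of h is -2 (from the two edges through B).
So -2·h + 29 = 2·7.5 = 15 ⇒ h = 7.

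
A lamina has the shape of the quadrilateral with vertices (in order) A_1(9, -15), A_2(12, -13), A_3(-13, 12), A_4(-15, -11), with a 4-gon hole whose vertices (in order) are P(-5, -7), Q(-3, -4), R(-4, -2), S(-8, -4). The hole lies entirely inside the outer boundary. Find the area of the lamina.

330

Outer boundary:
Apply Gauss's area formula: 2A = Σ (x_i·y_{i+1} − x_{i+1}·y_i), indices taken mod 4.
Σ = (63) + (-25) + (323) + (324) = 685
Area = |Σ|/2 = 342.5.
Hole:
Apply Gauss's area formula: 2A = Σ (x_i·y_{i+1} − x_{i+1}·y_i), indices taken mod 4.
Σ = (-1) + (-10) + (0) + (36) = 25
Area = |Σ|/2 = 12.5.
Net area = 342.5 − 12.5 = 330.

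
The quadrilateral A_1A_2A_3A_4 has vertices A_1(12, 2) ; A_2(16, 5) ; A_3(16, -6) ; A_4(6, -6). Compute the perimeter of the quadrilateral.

36

|A_1A_2| = √((4)² + (3)²) = √25 = 5
|A_2A_3| = √((0)² + (-11)²) = √121 = 11
|A_3A_4| = √((-10)² + (0)²) = √100 = 10
|A_4A_1| = √((6)² + (8)²) = √100 = 10
Perimeter = 5 + 11 + 10 + 10 = 36.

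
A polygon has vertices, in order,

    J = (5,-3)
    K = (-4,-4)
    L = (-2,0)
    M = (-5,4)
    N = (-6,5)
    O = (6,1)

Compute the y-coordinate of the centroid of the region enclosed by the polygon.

-5/36

Apply the shoelace formula. First the cross-terms c_i = x_i·y_{i+1} − x_{i+1}·y_i:
  -32, -8, -8, -1, -36, -23  ⇒  2A = -108, A = -54.
Then Σ (y_i + y_{i+1})·c_i = 45, so ȳ = 45 / (6·(-54)) = -5/36.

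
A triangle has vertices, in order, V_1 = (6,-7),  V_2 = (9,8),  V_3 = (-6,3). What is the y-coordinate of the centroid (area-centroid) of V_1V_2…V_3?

4/3

Apply the shoelace (surveyor's) formula. First the cross-terms c_i = x_i·y_{i+1} − x_{i+1}·y_i:
  111, 75, 24  ⇒  2A = 210, A = 105.
Then Σ (y_i + y_{i+1})·c_i = 840, so ȳ = 840 / (6·105) = 4/3.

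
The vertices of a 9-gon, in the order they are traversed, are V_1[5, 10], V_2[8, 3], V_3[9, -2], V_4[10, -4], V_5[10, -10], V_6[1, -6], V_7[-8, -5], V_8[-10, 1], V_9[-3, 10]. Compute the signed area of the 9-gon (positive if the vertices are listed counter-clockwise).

-261

Apply Gauss's area formula: 2A = Σ (x_i·y_{i+1} − x_{i+1}·y_i), indices taken mod 9.
V_1→V_2: (5)(3) − (8)(10) = -65
V_2→V_3: (8)(-2) − (9)(3) = -43
V_3→V_4: (9)(-4) − (10)(-2) = -16
V_4→V_5: (10)(-10) − (10)(-4) = -60
V_5→V_6: (10)(-6) − (1)(-10) = -50
V_6→V_7: (1)(-5) − (-8)(-6) = -53
V_7→V_8: (-8)(1) − (-10)(-5) = -58
V_8→V_9: (-10)(10) − (-3)(1) = -97
V_9→V_1: (-3)(10) − (5)(10) = -80
Σ = -522
Signed area = Σ/2 = -261 (negative ⇒ clockwise traversal).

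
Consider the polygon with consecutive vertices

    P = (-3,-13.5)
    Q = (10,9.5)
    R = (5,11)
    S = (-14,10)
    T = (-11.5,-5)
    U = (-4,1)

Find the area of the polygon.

291.75

Apply Gauss's area formula: 2A = Σ (x_i·y_{i+1} − x_{i+1}·y_i), indices taken mod 6.
Σ = (106.5) + (62.5) + (204) + (185) + (-31.5) + (57) = 583.5
Area = |Σ|/2 = 291.75.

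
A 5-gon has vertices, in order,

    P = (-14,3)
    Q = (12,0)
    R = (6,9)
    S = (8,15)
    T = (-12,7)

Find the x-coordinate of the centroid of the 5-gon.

Apply the shoelace formula. First the cross-terms c_i = x_i·y_{i+1} − x_{i+1}·y_i:
  -36, 108, 18, 236, 62  ⇒  2A = 388, A = 194.
Then Σ (x_i + x_{i+1})·c_i = -288, so x̄ = -288 / (6·194) = -24/97.

-24/97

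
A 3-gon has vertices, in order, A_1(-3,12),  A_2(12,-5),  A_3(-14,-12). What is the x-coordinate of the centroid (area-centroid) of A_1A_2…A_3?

-5/3

Apply the shoelace (surveyor's) formula. First the cross-terms c_i = x_i·y_{i+1} − x_{i+1}·y_i:
  -129, -214, -204  ⇒  2A = -547, A = -273.5.
Then Σ (x_i + x_{i+1})·c_i = 2735, so x̄ = 2735 / (6·(-273.5)) = -5/3.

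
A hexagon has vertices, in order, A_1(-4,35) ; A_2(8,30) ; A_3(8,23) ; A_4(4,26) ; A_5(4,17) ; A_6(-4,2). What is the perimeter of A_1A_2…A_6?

84

|A_1A_2| = √((12)² + (-5)²) = √169 = 13
|A_2A_3| = √((0)² + (-7)²) = √49 = 7
|A_3A_4| = √((-4)² + (3)²) = √25 = 5
|A_4A_5| = √((0)² + (-9)²) = √81 = 9
|A_5A_6| = √((-8)² + (-15)²) = √289 = 17
|A_6A_1| = √((0)² + (33)²) = √1089 = 33
Perimeter = 13 + 7 + 5 + 9 + 17 + 33 = 84.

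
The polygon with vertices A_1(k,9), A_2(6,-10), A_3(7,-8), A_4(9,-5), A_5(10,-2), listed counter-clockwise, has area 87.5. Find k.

-6

Write out the shoelace sum; only the two edges meeting at A_1 involve k:
2·Area = [(10·9 − k·(-2)) + (k·(-10) − 6·9)] + 91
       = -8·k + 127 = 175
⇒ k = -6.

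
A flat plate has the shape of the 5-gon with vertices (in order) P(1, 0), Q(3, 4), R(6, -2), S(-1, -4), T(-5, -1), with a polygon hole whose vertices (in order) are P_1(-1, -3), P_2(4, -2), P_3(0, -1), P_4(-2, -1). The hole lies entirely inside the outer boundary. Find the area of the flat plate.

28.5

Outer boundary:
Apply the shoelace (surveyor's) formula: 2A = Σ (x_i·y_{i+1} − x_{i+1}·y_i), indices taken mod 5.
Σ = (4) + (-30) + (-26) + (-19) + (1) = -70
Area = |Σ|/2 = 35.
Hole:
Apply the surveyor's formula: 2A = Σ (x_i·y_{i+1} − x_{i+1}·y_i), indices taken mod 4.
P_1→P_2: (-1)(-2) − (4)(-3) = 14
P_2→P_3: (4)(-1) − (0)(-2) = -4
P_3→P_4: (0)(-1) − (-2)(-1) = -2
P_4→P_1: (-2)(-3) − (-1)(-1) = 5
Σ = 13
Area = |Σ|/2 = 6.5.
Net area = 35 − 6.5 = 28.5.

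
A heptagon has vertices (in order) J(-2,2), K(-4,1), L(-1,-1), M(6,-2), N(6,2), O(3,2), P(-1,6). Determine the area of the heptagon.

Cross-terms: 6, 5, 8, 24, 6, 20, 10  ⇒  Σ = 79
Area = |Σ|/2 = 39.5.

39.5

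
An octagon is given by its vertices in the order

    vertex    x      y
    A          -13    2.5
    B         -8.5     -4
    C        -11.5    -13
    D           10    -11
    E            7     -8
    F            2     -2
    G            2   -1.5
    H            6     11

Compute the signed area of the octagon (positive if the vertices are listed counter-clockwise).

Apply Gauss's area formula: 2A = Σ (x_i·y_{i+1} − x_{i+1}·y_i), indices taken mod 8.
Σ = (73.25) + (64.5) + (256.5) + (-3) + (2) + (1) + (31) + (158) = 583.25
Signed area = Σ/2 = 291.625 (positive ⇒ counter-clockwise traversal).

291.625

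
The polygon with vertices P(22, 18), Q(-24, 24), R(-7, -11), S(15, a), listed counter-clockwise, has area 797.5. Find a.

8

Write out the shoelace sum; only the two edges meeting at S involve a:
2·Area = [((-7)·a − 15·(-11)) + (15·18 − 22·a)] + 1392
       = -29·a + 1827 = 1595
⇒ a = 8.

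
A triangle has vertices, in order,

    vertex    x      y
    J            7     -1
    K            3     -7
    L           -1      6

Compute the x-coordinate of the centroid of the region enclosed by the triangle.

Apply the shoelace formula. First the cross-terms c_i = x_i·y_{i+1} − x_{i+1}·y_i:
  -46, 11, -41  ⇒  2A = -76, A = -38.
Then Σ (x_i + x_{i+1})·c_i = -684, so x̄ = -684 / (6·(-38)) = 3.

3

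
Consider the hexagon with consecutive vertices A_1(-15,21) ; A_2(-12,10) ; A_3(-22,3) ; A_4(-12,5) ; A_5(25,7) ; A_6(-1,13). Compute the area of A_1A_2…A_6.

254.5

Apply the surveyor's formula: 2A = Σ (x_i·y_{i+1} − x_{i+1}·y_i), indices taken mod 6.
A_1→A_2: (-15)(10) − (-12)(21) = 102
A_2→A_3: (-12)(3) − (-22)(10) = 184
A_3→A_4: (-22)(5) − (-12)(3) = -74
A_4→A_5: (-12)(7) − (25)(5) = -209
A_5→A_6: (25)(13) − (-1)(7) = 332
A_6→A_1: (-1)(21) − (-15)(13) = 174
Σ = 509
Area = |Σ|/2 = 254.5.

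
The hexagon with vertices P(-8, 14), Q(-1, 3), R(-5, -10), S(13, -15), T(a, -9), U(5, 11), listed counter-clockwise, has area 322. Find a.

13

Write out the shoelace sum; only the two edges meeting at T involve a:
2·Area = [(13·(-9) − a·(-15)) + (a·11 − 5·(-9))] + 378
       = 26·a + 306 = 644
⇒ a = 13.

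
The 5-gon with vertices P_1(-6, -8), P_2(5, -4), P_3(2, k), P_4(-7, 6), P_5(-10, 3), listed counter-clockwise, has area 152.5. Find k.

7

The doubled signed area Σ (x_i y_{i+1} − x_{i+1} y_i) is linear in k.
With k=0 it equals 221; the coefficient of k is 12 (from the two edges through P_3).
So 12·k + 221 = 2·152.5 = 305 ⇒ k = 7.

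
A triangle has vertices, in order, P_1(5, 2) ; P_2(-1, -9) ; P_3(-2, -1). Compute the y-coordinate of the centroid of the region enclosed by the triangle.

Apply the shoelace (surveyor's) formula. First the cross-terms c_i = x_i·y_{i+1} − x_{i+1}·y_i:
  -43, -17, 1  ⇒  2A = -59, A = -29.5.
Then Σ (y_i + y_{i+1})·c_i = 472, so ȳ = 472 / (6·(-29.5)) = -8/3.

-8/3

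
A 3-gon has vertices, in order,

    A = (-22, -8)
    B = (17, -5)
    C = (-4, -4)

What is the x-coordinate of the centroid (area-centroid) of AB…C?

-3

Apply the shoelace formula. First the cross-terms c_i = x_i·y_{i+1} − x_{i+1}·y_i:
  246, -88, -56  ⇒  2A = 102, A = 51.
Then Σ (x_i + x_{i+1})·c_i = -918, so x̄ = -918 / (6·51) = -3.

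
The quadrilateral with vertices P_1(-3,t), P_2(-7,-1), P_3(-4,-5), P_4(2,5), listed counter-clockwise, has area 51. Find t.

7

Write out the shoelace sum; only the two edges meeting at P_1 involve t:
2·Area = [(2·t − (-3)·5) + ((-3)·(-1) − (-7)·t)] + 21
       = 9·t + 39 = 102
⇒ t = 7.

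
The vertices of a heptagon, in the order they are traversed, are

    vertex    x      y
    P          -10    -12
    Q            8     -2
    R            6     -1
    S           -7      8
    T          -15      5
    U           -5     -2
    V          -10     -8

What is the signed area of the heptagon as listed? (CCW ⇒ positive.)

180.5

Apply Gauss's area formula: 2A = Σ (x_i·y_{i+1} − x_{i+1}·y_i), indices taken mod 7.
Cross-terms: 116, 4, 41, 85, 55, 20, 40  ⇒  Σ = 361
Signed area = Σ/2 = 180.5 (positive ⇒ counter-clockwise traversal).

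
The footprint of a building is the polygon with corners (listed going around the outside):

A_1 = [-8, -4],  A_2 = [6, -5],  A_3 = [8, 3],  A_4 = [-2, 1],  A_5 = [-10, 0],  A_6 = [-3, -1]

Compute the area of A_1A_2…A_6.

80

Apply Gauss's area formula: 2A = Σ (x_i·y_{i+1} − x_{i+1}·y_i), indices taken mod 6.
Cross-terms: 64, 58, 14, 10, 10, 4  ⇒  Σ = 160
Area = |Σ|/2 = 80.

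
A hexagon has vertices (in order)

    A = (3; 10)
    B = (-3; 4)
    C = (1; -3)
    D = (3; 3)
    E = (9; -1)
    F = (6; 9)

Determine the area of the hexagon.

74.5

Apply the shoelace formula: 2A = Σ (x_i·y_{i+1} − x_{i+1}·y_i), indices taken mod 6.
A→B: (3)(4) − (-3)(10) = 42
B→C: (-3)(-3) − (1)(4) = 5
C→D: (1)(3) − (3)(-3) = 12
D→E: (3)(-1) − (9)(3) = -30
E→F: (9)(9) − (6)(-1) = 87
F→A: (6)(10) − (3)(9) = 33
Σ = 149
Area = |Σ|/2 = 74.5.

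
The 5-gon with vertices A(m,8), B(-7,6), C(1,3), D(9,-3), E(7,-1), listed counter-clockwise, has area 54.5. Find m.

6

Write out the shoelace sum; only the two edges meeting at A involve m:
2·Area = [(7·8 − m·(-1)) + (m·6 − (-7)·8)] + -45
       = 7·m + 67 = 109
⇒ m = 6.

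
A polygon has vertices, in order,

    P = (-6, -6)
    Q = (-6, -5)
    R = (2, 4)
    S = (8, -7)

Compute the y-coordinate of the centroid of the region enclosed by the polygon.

Apply the shoelace (surveyor's) formula. First the cross-terms c_i = x_i·y_{i+1} − x_{i+1}·y_i:
  -6, -14, -46, -90  ⇒  2A = -156, A = -78.
Then Σ (y_i + y_{i+1})·c_i = 1388, so ȳ = 1388 / (6·(-78)) = -347/117.

-347/117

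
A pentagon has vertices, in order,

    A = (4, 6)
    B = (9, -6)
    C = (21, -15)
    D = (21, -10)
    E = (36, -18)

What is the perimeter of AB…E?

|AB| = √((5)² + (-12)²) = √169 = 13
|BC| = √((12)² + (-9)²) = √225 = 15
|CD| = √((0)² + (5)²) = √25 = 5
|DE| = √((15)² + (-8)²) = √289 = 17
|EA| = √((-32)² + (24)²) = √1600 = 40
Perimeter = 13 + 15 + 5 + 17 + 40 = 90.

90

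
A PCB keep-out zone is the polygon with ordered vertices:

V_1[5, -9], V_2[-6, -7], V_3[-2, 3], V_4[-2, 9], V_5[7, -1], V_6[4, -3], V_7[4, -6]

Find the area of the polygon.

V_1→V_2: (5)(-7) − (-6)(-9) = -89
V_2→V_3: (-6)(3) − (-2)(-7) = -32
V_3→V_4: (-2)(9) − (-2)(3) = -12
V_4→V_5: (-2)(-1) − (7)(9) = -61
V_5→V_6: (7)(-3) − (4)(-1) = -17
V_6→V_7: (4)(-6) − (4)(-3) = -12
V_7→V_1: (4)(-9) − (5)(-6) = -6
Σ = -229
Area = |Σ|/2 = 114.5.

114.5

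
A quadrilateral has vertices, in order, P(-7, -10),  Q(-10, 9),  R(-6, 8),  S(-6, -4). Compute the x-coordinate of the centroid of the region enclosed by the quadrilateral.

-1907/255

Apply Gauss's area formula. First the cross-terms c_i = x_i·y_{i+1} − x_{i+1}·y_i:
  -163, -26, 72, 32  ⇒  2A = -85, A = -42.5.
Then Σ (x_i + x_{i+1})·c_i = 1907, so x̄ = 1907 / (6·(-42.5)) = -1907/255.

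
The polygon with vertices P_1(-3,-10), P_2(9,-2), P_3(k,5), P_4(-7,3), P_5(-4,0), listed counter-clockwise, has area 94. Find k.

The doubled signed area Σ (x_i y_{i+1} − x_{i+1} y_i) is linear in k.
With k=0 it equals 228; the coefficient of k is 5 (from the two edges through P_3).
So 5·k + 228 = 2·94 = 188 ⇒ k = -8.

-8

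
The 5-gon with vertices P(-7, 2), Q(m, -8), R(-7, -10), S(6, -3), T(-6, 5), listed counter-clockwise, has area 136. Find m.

-13

Write out the shoelace sum; only the two edges meeting at Q involve m:
2·Area = [((-7)·(-8) − m·2) + (m·(-10) − (-7)·(-8))] + 116
       = -12·m + 116 = 272
⇒ m = -13.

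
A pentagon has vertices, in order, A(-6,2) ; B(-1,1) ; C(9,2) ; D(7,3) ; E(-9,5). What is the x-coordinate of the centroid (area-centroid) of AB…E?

Apply the shoelace formula. First the cross-terms c_i = x_i·y_{i+1} − x_{i+1}·y_i:
  -4, -11, 13, 62, 12  ⇒  2A = 72, A = 36.
Then Σ (x_i + x_{i+1})·c_i = -156, so x̄ = -156 / (6·36) = -13/18.

-13/18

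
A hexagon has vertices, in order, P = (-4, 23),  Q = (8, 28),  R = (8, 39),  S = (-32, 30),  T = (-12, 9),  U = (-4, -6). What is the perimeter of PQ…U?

140

|PQ| = √((12)² + (5)²) = √169 = 13
|QR| = √((0)² + (11)²) = √121 = 11
|RS| = √((-40)² + (-9)²) = √1681 = 41
|ST| = √((20)² + (-21)²) = √841 = 29
|TU| = √((8)² + (-15)²) = √289 = 17
|UP| = √((0)² + (29)²) = √841 = 29
Perimeter = 13 + 11 + 41 + 29 + 17 + 29 = 140.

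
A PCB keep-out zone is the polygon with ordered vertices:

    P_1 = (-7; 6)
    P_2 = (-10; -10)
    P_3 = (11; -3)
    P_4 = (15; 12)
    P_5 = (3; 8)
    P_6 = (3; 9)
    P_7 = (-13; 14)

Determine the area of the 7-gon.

356.5

Apply the surveyor's formula: 2A = Σ (x_i·y_{i+1} − x_{i+1}·y_i), indices taken mod 7.
P_1→P_2: (-7)(-10) − (-10)(6) = 130
P_2→P_3: (-10)(-3) − (11)(-10) = 140
P_3→P_4: (11)(12) − (15)(-3) = 177
P_4→P_5: (15)(8) − (3)(12) = 84
P_5→P_6: (3)(9) − (3)(8) = 3
P_6→P_7: (3)(14) − (-13)(9) = 159
P_7→P_1: (-13)(6) − (-7)(14) = 20
Σ = 713
Area = |Σ|/2 = 356.5.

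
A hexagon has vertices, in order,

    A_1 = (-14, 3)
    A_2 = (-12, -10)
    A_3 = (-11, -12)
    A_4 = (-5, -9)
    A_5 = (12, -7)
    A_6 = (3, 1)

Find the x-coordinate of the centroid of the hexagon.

-677/192

Apply the shoelace formula. First the cross-terms c_i = x_i·y_{i+1} − x_{i+1}·y_i:
  176, 34, 39, 143, 33, 23  ⇒  2A = 448, A = 224.
Then Σ (x_i + x_{i+1})·c_i = -4739, so x̄ = -4739 / (6·224) = -677/192.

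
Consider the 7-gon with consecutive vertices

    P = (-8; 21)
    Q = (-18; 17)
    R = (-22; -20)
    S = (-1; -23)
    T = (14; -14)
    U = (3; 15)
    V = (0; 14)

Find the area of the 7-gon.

Σ = (242) + (734) + (486) + (336) + (252) + (42) + (112) = 2204
Area = |Σ|/2 = 1102.

1102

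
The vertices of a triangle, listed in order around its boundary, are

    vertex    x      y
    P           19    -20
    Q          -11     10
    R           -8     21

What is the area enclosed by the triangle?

210

Apply Gauss's area formula: 2A = Σ (x_i·y_{i+1} − x_{i+1}·y_i), indices taken mod 3.
Σ = (-30) + (-151) + (-239) = -420
Area = |Σ|/2 = 210.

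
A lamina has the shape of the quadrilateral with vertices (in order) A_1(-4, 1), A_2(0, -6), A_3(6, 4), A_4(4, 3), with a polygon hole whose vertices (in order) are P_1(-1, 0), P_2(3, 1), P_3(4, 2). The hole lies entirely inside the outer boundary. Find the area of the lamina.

Outer boundary:
A_1→A_2: (-4)(-6) − (0)(1) = 24
A_2→A_3: (0)(4) − (6)(-6) = 36
A_3→A_4: (6)(3) − (4)(4) = 2
A_4→A_1: (4)(1) − (-4)(3) = 16
Σ = 78
Area = |Σ|/2 = 39.
Hole:
Apply Gauss's area formula: 2A = Σ (x_i·y_{i+1} − x_{i+1}·y_i), indices taken mod 3.
Σ = (-1) + (2) + (2) = 3
Area = |Σ|/2 = 1.5.
Net area = 39 − 1.5 = 37.5.

37.5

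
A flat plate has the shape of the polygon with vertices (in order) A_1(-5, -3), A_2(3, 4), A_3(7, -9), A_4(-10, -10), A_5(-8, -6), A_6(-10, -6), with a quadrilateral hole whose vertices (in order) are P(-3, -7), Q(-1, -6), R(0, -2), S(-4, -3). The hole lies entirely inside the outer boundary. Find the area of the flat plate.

Outer boundary:
Apply Gauss's area formula: 2A = Σ (x_i·y_{i+1} − x_{i+1}·y_i), indices taken mod 6.
A_1→A_2: (-5)(4) − (3)(-3) = -11
A_2→A_3: (3)(-9) − (7)(4) = -55
A_3→A_4: (7)(-10) − (-10)(-9) = -160
A_4→A_5: (-10)(-6) − (-8)(-10) = -20
A_5→A_6: (-8)(-6) − (-10)(-6) = -12
A_6→A_1: (-10)(-3) − (-5)(-6) = 0
Σ = -258
Area = |Σ|/2 = 129.
Hole:
Apply the surveyor's formula: 2A = Σ (x_i·y_{i+1} − x_{i+1}·y_i), indices taken mod 4.
Cross-terms: 11, 2, -8, 19  ⇒  Σ = 24
Area = |Σ|/2 = 12.
Net area = 129 − 12 = 117.

117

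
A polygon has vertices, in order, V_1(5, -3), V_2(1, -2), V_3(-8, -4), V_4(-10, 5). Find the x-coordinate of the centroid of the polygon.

-89/18

Apply the surveyor's formula. First the cross-terms c_i = x_i·y_{i+1} − x_{i+1}·y_i:
  -7, -20, -80, 5  ⇒  2A = -102, A = -51.
Then Σ (x_i + x_{i+1})·c_i = 1513, so x̄ = 1513 / (6·(-51)) = -89/18.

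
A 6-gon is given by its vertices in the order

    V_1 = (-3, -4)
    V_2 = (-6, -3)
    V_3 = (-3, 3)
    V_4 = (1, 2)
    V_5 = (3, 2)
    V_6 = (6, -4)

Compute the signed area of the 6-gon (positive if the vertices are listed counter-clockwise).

-57.5

Apply the surveyor's formula: 2A = Σ (x_i·y_{i+1} − x_{i+1}·y_i), indices taken mod 6.
Σ = (-15) + (-27) + (-9) + (-4) + (-24) + (-36) = -115
Signed area = Σ/2 = -57.5 (negative ⇒ clockwise traversal).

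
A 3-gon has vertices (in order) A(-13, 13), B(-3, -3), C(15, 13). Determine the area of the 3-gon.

224

Σ = (78) + (6) + (364) = 448
Area = |Σ|/2 = 224.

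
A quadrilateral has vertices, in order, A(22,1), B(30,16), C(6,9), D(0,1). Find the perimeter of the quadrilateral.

74

|AB| = √((8)² + (15)²) = √289 = 17
|BC| = √((-24)² + (-7)²) = √625 = 25
|CD| = √((-6)² + (-8)²) = √100 = 10
|DA| = √((22)² + (0)²) = √484 = 22
Perimeter = 17 + 25 + 10 + 22 = 74.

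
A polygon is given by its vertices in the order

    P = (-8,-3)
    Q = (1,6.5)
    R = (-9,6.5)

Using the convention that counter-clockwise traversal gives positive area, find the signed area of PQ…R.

Apply the shoelace formula: 2A = Σ (x_i·y_{i+1} − x_{i+1}·y_i), indices taken mod 3.
Σ = (-49) + (65) + (79) = 95
Signed area = Σ/2 = 47.5 (positive ⇒ counter-clockwise traversal).

47.5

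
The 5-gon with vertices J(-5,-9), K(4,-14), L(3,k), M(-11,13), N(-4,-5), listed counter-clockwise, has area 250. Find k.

13

The doubled signed area Σ (x_i y_{i+1} − x_{i+1} y_i) is linear in k.
With k=0 it equals 305; the coefficient of k is 15 (from the two edges through L).
So 15·k + 305 = 2·250 = 500 ⇒ k = 13.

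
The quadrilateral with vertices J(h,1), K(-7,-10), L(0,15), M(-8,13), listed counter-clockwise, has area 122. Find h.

The doubled signed area Σ (x_i y_{i+1} − x_{i+1} y_i) is linear in h.
With h=0 it equals 14; the coefficient of h is -23 (from the two edges through J).
So -23·h + 14 = 2·122 = 244 ⇒ h = -10.

-10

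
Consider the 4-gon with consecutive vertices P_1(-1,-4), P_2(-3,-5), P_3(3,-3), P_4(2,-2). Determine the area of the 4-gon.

P_1→P_2: (-1)(-5) − (-3)(-4) = -7
P_2→P_3: (-3)(-3) − (3)(-5) = 24
P_3→P_4: (3)(-2) − (2)(-3) = 0
P_4→P_1: (2)(-4) − (-1)(-2) = -10
Σ = 7
Area = |Σ|/2 = 3.5.

3.5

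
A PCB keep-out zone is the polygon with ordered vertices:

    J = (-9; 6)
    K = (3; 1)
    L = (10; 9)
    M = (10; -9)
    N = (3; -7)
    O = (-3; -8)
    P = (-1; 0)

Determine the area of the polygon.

146

Σ = (-27) + (17) + (-180) + (-43) + (-45) + (-8) + (-6) = -292
Area = |Σ|/2 = 146.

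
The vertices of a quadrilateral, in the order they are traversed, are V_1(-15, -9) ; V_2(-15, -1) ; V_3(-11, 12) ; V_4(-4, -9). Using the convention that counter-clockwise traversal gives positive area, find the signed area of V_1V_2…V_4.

Apply the surveyor's formula: 2A = Σ (x_i·y_{i+1} − x_{i+1}·y_i), indices taken mod 4.
Σ = (-120) + (-191) + (147) + (-99) = -263
Signed area = Σ/2 = -131.5 (negative ⇒ clockwise traversal).

-131.5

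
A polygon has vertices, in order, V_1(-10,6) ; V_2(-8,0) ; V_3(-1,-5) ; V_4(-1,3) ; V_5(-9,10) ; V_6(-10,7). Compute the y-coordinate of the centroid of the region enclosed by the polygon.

271/108

Apply the shoelace (surveyor's) formula. First the cross-terms c_i = x_i·y_{i+1} − x_{i+1}·y_i:
  48, 40, -8, 17, 37, 10  ⇒  2A = 144, A = 72.
Then Σ (y_i + y_{i+1})·c_i = 1084, so ȳ = 1084 / (6·72) = 271/108.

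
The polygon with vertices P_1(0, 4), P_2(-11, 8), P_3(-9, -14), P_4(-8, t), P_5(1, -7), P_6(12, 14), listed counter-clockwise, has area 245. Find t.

-13

The doubled signed area Σ (x_i y_{i+1} − x_{i+1} y_i) is linear in t.
With t=0 it equals 360; the coefficient of t is -10 (from the two edges through P_4).
So -10·t + 360 = 2·245 = 490 ⇒ t = -13.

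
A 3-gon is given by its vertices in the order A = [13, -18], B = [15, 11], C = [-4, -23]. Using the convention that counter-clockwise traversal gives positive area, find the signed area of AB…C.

241.5

Apply the surveyor's formula: 2A = Σ (x_i·y_{i+1} − x_{i+1}·y_i), indices taken mod 3.
Cross-terms: 413, -301, 371  ⇒  Σ = 483
Signed area = Σ/2 = 241.5 (positive ⇒ counter-clockwise traversal).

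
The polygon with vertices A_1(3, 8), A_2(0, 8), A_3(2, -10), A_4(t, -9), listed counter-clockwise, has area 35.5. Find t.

3

Write out the shoelace sum; only the two edges meeting at A_4 involve t:
2·Area = [(2·(-9) − t·(-10)) + (t·8 − 3·(-9))] + 8
       = 18·t + 17 = 71
⇒ t = 3.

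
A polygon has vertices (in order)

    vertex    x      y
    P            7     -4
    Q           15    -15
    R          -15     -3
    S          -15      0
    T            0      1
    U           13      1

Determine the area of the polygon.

223.5

P→Q: (7)(-15) − (15)(-4) = -45
Q→R: (15)(-3) − (-15)(-15) = -270
R→S: (-15)(0) − (-15)(-3) = -45
S→T: (-15)(1) − (0)(0) = -15
T→U: (0)(1) − (13)(1) = -13
U→P: (13)(-4) − (7)(1) = -59
Σ = -447
Area = |Σ|/2 = 223.5.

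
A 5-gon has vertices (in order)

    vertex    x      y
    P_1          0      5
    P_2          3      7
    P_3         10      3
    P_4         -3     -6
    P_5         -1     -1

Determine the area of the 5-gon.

67.5

Apply the surveyor's formula: 2A = Σ (x_i·y_{i+1} − x_{i+1}·y_i), indices taken mod 5.
Σ = (-15) + (-61) + (-51) + (-3) + (-5) = -135
Area = |Σ|/2 = 67.5.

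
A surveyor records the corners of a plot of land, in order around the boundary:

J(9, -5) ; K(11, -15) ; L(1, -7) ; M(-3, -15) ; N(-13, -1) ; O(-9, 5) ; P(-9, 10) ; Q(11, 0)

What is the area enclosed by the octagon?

327

Apply the surveyor's formula: 2A = Σ (x_i·y_{i+1} − x_{i+1}·y_i), indices taken mod 8.
Σ = (-80) + (-62) + (-36) + (-192) + (-74) + (-45) + (-110) + (-55) = -654
Area = |Σ|/2 = 327.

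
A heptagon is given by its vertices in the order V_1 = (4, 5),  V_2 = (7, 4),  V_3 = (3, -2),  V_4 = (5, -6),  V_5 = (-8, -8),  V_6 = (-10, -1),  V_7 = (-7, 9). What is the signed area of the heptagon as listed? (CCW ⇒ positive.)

Apply Gauss's area formula: 2A = Σ (x_i·y_{i+1} − x_{i+1}·y_i), indices taken mod 7.
Σ = (-19) + (-26) + (-8) + (-88) + (-72) + (-97) + (-71) = -381
Signed area = Σ/2 = -190.5 (negative ⇒ clockwise traversal).

-190.5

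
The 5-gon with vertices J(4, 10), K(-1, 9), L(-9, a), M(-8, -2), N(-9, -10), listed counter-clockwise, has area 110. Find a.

The doubled signed area Σ (x_i y_{i+1} − x_{i+1} y_i) is linear in a.
With a=0 it equals 157; the coefficient of a is 7 (from the two edges through L).
So 7·a + 157 = 2·110 = 220 ⇒ a = 9.

9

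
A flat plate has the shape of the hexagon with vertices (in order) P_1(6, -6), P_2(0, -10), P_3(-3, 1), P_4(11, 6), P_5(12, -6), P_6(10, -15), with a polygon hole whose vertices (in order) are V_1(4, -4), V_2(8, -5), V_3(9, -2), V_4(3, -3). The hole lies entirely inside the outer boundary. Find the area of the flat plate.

163.5

Outer boundary:
Apply the surveyor's formula: 2A = Σ (x_i·y_{i+1} − x_{i+1}·y_i), indices taken mod 6.
Σ = (-60) + (-30) + (-29) + (-138) + (-120) + (30) = -347
Area = |Σ|/2 = 173.5.
Hole:
Apply Gauss's area formula: 2A = Σ (x_i·y_{i+1} − x_{i+1}·y_i), indices taken mod 4.
Σ = (12) + (29) + (-21) + (0) = 20
Area = |Σ|/2 = 10.
Net area = 173.5 − 10 = 163.5.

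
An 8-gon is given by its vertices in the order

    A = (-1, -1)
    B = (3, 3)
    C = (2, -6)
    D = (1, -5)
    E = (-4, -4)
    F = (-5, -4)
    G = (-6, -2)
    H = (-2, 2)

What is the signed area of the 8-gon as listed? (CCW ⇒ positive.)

Apply the shoelace formula: 2A = Σ (x_i·y_{i+1} − x_{i+1}·y_i), indices taken mod 8.
Σ = (0) + (-24) + (-4) + (-24) + (-4) + (-14) + (-16) + (4) = -82
Signed area = Σ/2 = -41 (negative ⇒ clockwise traversal).

-41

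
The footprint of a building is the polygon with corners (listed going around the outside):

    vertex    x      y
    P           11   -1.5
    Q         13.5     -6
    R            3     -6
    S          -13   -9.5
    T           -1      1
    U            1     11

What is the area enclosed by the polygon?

Apply the shoelace (surveyor's) formula: 2A = Σ (x_i·y_{i+1} − x_{i+1}·y_i), indices taken mod 6.
Σ = (-45.75) + (-63) + (-106.5) + (-22.5) + (-12) + (-122.5) = -372.25
Area = |Σ|/2 = 186.125.

186.125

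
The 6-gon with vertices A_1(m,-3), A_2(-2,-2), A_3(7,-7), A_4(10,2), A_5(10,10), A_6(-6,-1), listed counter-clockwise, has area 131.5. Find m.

The doubled signed area Σ (x_i y_{i+1} − x_{i+1} y_i) is linear in m.
With m=0 it equals 254; the coefficient of m is -1 (from the two edges through A_1).
So -1·m + 254 = 2·131.5 = 263 ⇒ m = -9.

-9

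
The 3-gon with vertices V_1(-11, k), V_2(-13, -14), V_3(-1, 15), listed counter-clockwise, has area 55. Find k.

0

Write out the shoelace sum; only the two edges meeting at V_1 involve k:
2·Area = [((-1)·k − (-11)·15) + ((-11)·(-14) − (-13)·k)] + -209
       = 12·k + 110 = 110
⇒ k = 0.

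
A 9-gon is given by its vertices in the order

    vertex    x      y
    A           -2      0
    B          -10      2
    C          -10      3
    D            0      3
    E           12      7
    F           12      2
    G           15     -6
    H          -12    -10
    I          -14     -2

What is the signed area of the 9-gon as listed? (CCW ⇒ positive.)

Σ = (-4) + (-10) + (-30) + (-36) + (-60) + (-102) + (-222) + (-116) + (-4) = -584
Signed area = Σ/2 = -292 (negative ⇒ clockwise traversal).

-292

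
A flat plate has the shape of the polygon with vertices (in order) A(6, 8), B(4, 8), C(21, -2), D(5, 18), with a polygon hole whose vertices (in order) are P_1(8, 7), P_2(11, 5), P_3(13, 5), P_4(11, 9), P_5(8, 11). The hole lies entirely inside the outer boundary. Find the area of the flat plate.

Outer boundary:
Apply the surveyor's formula: 2A = Σ (x_i·y_{i+1} − x_{i+1}·y_i), indices taken mod 4.
Cross-terms: 16, -176, 388, -68  ⇒  Σ = 160
Area = |Σ|/2 = 80.
Hole:
Apply the surveyor's formula: 2A = Σ (x_i·y_{i+1} − x_{i+1}·y_i), indices taken mod 5.
Cross-terms: -37, -10, 62, 49, -32  ⇒  Σ = 32
Area = |Σ|/2 = 16.
Net area = 80 − 16 = 64.

64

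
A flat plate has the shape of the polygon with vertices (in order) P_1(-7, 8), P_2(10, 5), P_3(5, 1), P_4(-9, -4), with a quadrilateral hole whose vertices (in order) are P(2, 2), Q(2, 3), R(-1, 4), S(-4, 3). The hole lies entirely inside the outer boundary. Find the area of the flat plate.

114.5

Outer boundary:
P_1→P_2: (-7)(5) − (10)(8) = -115
P_2→P_3: (10)(1) − (5)(5) = -15
P_3→P_4: (5)(-4) − (-9)(1) = -11
P_4→P_1: (-9)(8) − (-7)(-4) = -100
Σ = -241
Area = |Σ|/2 = 120.5.
Hole:
Σ = (2) + (11) + (13) + (-14) = 12
Area = |Σ|/2 = 6.
Net area = 120.5 − 6 = 114.5.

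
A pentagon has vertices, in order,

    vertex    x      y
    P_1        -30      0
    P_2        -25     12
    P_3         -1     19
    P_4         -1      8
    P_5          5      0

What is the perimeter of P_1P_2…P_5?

94

|P_1P_2| = √((5)² + (12)²) = √169 = 13
|P_2P_3| = √((24)² + (7)²) = √625 = 25
|P_3P_4| = √((0)² + (-11)²) = √121 = 11
|P_4P_5| = √((6)² + (-8)²) = √100 = 10
|P_5P_1| = √((-35)² + (0)²) = √1225 = 35
Perimeter = 13 + 25 + 11 + 10 + 35 = 94.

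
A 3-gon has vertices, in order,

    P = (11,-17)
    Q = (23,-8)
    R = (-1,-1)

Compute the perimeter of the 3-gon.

|PQ| = √((12)² + (9)²) = √225 = 15
|QR| = √((-24)² + (7)²) = √625 = 25
|RP| = √((12)² + (-16)²) = √400 = 20
Perimeter = 15 + 25 + 20 = 60.

60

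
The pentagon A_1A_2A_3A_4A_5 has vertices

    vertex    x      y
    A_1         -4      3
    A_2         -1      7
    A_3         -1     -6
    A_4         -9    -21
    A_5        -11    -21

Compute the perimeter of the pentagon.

62

|A_1A_2| = √((3)² + (4)²) = √25 = 5
|A_2A_3| = √((0)² + (-13)²) = √169 = 13
|A_3A_4| = √((-8)² + (-15)²) = √289 = 17
|A_4A_5| = √((-2)² + (0)²) = √4 = 2
|A_5A_1| = √((7)² + (24)²) = √625 = 25
Perimeter = 5 + 13 + 17 + 2 + 25 = 62.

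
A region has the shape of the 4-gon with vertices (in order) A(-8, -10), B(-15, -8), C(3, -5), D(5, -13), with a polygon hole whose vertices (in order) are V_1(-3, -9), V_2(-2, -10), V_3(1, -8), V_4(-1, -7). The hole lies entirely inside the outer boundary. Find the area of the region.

Outer boundary:
Apply the surveyor's formula: 2A = Σ (x_i·y_{i+1} − x_{i+1}·y_i), indices taken mod 4.
Cross-terms: -86, 99, -14, -154  ⇒  Σ = -155
Area = |Σ|/2 = 77.5.
Hole:
Apply the surveyor's formula: 2A = Σ (x_i·y_{i+1} − x_{i+1}·y_i), indices taken mod 4.
Σ = (12) + (26) + (-15) + (-12) = 11
Area = |Σ|/2 = 5.5.
Net area = 77.5 − 5.5 = 72.

72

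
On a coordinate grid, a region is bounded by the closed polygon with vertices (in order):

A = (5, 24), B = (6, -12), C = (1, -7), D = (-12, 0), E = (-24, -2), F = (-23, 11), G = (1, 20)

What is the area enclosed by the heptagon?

Apply the shoelace formula: 2A = Σ (x_i·y_{i+1} − x_{i+1}·y_i), indices taken mod 7.
Cross-terms: -204, -30, -84, 24, -310, -471, -76  ⇒  Σ = -1151
Area = |Σ|/2 = 575.5.

575.5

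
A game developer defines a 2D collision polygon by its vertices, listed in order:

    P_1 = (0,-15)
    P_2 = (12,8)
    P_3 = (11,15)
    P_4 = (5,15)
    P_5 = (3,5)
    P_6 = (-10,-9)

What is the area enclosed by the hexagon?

257.5

Σ = (180) + (92) + (90) + (-20) + (23) + (150) = 515
Area = |Σ|/2 = 257.5.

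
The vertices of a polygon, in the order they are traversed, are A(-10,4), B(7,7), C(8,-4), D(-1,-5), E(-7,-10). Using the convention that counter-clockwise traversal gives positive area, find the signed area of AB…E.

Apply the shoelace formula: 2A = Σ (x_i·y_{i+1} − x_{i+1}·y_i), indices taken mod 5.
Σ = (-98) + (-84) + (-44) + (-25) + (-128) = -379
Signed area = Σ/2 = -189.5 (negative ⇒ clockwise traversal).

-189.5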